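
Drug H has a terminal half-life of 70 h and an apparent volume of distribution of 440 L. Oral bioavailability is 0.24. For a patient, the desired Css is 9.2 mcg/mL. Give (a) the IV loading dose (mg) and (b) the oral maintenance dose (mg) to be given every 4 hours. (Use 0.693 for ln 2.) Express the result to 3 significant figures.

LD = Vd × C = 440.0 × 9.2 = 4048 mg
CL = 0.693 × Vd / t½ = 0.693 × 440.0 / 70 = 4.356 L/h
D = CL × Css × τ / F = 4.356 × 9.2 × 4 / 0.24 = 667.9 mg

(a) 4050 mg; (b) 668 mg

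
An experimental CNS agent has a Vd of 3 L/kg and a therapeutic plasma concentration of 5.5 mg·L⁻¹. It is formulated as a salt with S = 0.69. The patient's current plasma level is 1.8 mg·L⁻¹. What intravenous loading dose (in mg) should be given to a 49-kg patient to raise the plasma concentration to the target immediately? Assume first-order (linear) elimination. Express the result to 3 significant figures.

788 mg

Vd = 3 L/kg × 49 kg = 147.0 L
Concentration deficit ΔC = 5.5 − 1.8 = 3.700 mg/L
LD = Vd × ΔC / S = 147.0 × 3.700 / 0.69 = 788.3 mg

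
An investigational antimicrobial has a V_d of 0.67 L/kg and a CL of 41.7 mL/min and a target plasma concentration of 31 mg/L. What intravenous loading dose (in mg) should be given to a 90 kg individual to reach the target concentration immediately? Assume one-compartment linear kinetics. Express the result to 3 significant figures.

1870 mg

Vd = 0.67 L/kg × 90 kg = 60.30 L
LD is governed by Vd — clearance does not enter the loading-dose calculation.
LD = Vd × C = 60.30 × 31.00 = 1869 mg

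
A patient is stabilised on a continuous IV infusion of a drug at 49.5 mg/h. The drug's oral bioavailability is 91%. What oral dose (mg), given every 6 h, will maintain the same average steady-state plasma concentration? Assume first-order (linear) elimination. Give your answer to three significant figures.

326 mg

To maintain the same Css, the systemic dosing rate must be unchanged: F·D/τ = infusion rate.
D = rate × τ / F = 49.5 × 6 / 0.91 = 326.4 mg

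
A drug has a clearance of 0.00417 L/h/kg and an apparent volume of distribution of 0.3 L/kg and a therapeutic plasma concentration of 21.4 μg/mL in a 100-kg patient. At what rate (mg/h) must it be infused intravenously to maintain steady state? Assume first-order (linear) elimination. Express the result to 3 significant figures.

CL = 0.00417 L/h/kg × 100 kg = 0.4170 L/h
At steady state, infusion rate equals elimination rate: rate in = CL × Css.
Infusion rate = CL · Css = 0.4170 L/h × 21.4 mg/L = 8.924 mg/h

8.92 mg/h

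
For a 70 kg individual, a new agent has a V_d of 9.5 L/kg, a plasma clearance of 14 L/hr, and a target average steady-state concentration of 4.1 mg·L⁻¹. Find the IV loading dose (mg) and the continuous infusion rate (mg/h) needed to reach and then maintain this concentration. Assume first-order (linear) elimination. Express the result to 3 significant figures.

Vd(total) = 70 kg × 9.5 L/kg = 665.0 L
Loading: fill Vd to C_target → 665.0 L × 4.1 mg/L = 2727 mg
Infusion rate = 14.00 L/h × 4.1 mg/L = 57.40 mg/h

(a) 2730 mg; (b) 57.4 mg/h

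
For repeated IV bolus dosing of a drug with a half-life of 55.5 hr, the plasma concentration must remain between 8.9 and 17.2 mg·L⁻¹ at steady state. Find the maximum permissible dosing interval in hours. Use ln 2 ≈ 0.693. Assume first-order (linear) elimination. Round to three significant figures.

k = 0.693 / t½ = 0.693 / 55.5 = 0.01249 h⁻¹
Between IV bolus doses, concentration decays as C = C₀·e^(−kτ), so C_peak/C_trough = e^(kτ).
τ_max = ln(C_peak/C_trough) / k = ln(17.2/8.9) / 0.01249 = 0.6589 / 0.01249 = 52.75 h

52.8 h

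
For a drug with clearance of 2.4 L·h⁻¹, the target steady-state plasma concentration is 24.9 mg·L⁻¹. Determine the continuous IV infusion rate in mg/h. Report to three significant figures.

R₀ = 2.400 × 24.9 = 59.76 mg/h

59.8 mg/h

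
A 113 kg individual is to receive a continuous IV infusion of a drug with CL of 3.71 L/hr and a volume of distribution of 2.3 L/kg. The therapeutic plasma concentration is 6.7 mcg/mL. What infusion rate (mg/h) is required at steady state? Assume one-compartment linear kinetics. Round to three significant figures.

R₀ = 3.710 × 6.7 = 24.86 mg/h

24.9 mg/h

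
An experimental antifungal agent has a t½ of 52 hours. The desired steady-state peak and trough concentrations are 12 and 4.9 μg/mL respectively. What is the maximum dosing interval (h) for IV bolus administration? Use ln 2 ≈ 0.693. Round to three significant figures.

k = 0.693 / t½ = 0.693 / 52 = 0.01333 h⁻¹
Between IV bolus doses, concentration decays as C = C₀·e^(−kτ), so C_peak/C_trough = e^(kτ).
τ_max = ln(C_peak/C_trough) / k = ln(12/4.9) / 0.01333 = 0.8957 / 0.01333 = 67.19 h

67.2 h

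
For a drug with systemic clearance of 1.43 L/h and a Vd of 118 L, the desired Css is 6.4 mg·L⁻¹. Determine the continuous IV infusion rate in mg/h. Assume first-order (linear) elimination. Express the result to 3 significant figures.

9.15 mg/h

Infusion rate = CL · Css = 1.430 L/h × 6.4 mg/L = 9.152 mg/h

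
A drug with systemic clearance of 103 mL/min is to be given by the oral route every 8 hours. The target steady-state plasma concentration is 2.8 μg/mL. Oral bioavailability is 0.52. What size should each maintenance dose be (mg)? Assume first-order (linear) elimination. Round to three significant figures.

Convert clearance: 103 mL/min × 60 min/h ÷ 1000 mL/L = 6.180 L/h
At steady state, dose per interval replaces the amount cleared in that interval: F·D/τ = CL·Css.
D = CL × Css × τ / F = 6.180 × 2.8 × 8 / 0.52 = 266.2 mg

266 mg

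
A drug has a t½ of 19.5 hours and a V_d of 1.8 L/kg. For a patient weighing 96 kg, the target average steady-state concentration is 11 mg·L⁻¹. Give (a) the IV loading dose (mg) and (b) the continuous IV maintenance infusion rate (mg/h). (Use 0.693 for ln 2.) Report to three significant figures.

(a) 1900 mg; (b) 67.6 mg/h

Total Vd = 1.8 × 96 = 172.8 L
LD = Vd × C = 172.8 × 11 = 1901 mg
CL = 0.693 × Vd / t½ = 0.693 × 172.8 / 19.5 = 6.141 L/h
Infusion rate = CL × Css = 6.141 × 11 = 67.55 mg/h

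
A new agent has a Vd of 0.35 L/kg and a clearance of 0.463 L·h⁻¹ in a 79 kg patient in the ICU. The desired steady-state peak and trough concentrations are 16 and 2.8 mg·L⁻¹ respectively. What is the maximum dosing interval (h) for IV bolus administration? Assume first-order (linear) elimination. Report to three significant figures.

104 h

Total Vd = 0.35 × 79 = 27.65 L
k = CL / Vd = 0.4630 / 27.65 = 0.01675 h⁻¹
Between IV bolus doses, concentration decays as C = C₀·e^(−kτ), so C_peak/C_trough = e^(kτ).
τ_max = ln(C_peak/C_trough) / k = ln(16/2.8) / 0.01675 = 1.743 / 0.01675 = 104.1 h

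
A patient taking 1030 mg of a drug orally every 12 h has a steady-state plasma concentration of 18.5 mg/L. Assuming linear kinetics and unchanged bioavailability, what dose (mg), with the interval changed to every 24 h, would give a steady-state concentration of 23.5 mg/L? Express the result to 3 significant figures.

With linear kinetics, Css is proportional to dose rate (D/τ) at fixed clearance.
D₂ = D₁ × (Css,target / Css,current) × (τ₂/τ₁) = 1030 × (23.5/18.5) × (24/12) = 2617 mg

2620 mg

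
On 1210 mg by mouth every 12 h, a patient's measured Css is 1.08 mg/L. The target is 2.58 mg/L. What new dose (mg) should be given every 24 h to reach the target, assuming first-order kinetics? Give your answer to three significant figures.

5780 mg

With linear kinetics, Css is proportional to dose rate (D/τ) at fixed clearance.
D₂ = D₁ × (Css,target / Css,current) × (τ₂/τ₁) = 1210 × (2.58/1.08) × (24/12) = 5781 mg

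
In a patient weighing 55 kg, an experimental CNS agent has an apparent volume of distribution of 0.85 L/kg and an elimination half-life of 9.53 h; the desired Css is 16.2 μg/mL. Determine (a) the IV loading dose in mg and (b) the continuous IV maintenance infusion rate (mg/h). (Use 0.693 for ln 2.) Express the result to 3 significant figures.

(a) 757 mg; (b) 55.1 mg/h

Vd(total) = 55 kg × 0.85 L/kg = 46.75 L
LD = Vd × C = 46.75 × 16.2 = 757.4 mg
CL = 0.693 × Vd / t½ = 0.693 × 46.75 / 9.53 = 3.400 L/h
Infusion rate = CL × Css = 3.400 × 16.2 = 55.08 mg/h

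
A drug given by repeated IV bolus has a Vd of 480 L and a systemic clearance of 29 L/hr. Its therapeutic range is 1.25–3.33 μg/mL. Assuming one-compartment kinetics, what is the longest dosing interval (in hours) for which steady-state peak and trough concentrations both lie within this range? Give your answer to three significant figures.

16.2 h

k = CL / Vd = 29.00 / 480.0 = 0.06042 h⁻¹
Between IV bolus doses, concentration decays as C = C₀·e^(−kτ), so C_peak/C_trough = e^(kτ).
τ_max = ln(C_peak/C_trough) / k = ln(3.33/1.25) / 0.06042 = 0.9798 / 0.06042 = 16.22 h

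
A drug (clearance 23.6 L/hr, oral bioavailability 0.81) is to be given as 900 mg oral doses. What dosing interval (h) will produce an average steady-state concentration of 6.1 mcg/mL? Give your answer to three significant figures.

F·D/τ = CL·Css → τ = F·D / (CL·Css).
τ = 0.81 × 900 / (23.6 × 6.1) = 5.064 h

5.06 h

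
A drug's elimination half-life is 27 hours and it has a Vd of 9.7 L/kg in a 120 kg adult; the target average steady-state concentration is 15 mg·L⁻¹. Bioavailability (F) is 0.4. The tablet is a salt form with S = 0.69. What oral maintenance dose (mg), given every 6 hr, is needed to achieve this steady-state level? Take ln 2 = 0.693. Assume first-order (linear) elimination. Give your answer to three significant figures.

9740 mg

Vd = 9.7 L/kg × 120 kg = 1164 L
CL = 0.693 × Vd / t½ = 0.693 × 1164 / 27 = 29.88 L/h
D = CL × Css × τ / F / S = 29.88 × 15 × 6 / 0.4 / 0.69 = 9743 mg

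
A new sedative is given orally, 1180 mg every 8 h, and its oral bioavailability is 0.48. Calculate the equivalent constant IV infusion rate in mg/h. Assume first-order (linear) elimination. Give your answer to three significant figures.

Equivalent systemic input: infusion rate = F·D/τ.
Rate = 0.48 × 1180 / 8 = 70.80 mg/h

70.8 mg/h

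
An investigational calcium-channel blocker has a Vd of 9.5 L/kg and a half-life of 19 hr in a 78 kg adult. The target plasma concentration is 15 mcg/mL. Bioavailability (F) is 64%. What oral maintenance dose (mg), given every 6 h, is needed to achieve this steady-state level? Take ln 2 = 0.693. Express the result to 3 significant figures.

Vd(total) = 78 kg × 9.5 L/kg = 741.0 L
k = 0.693/19 = 0.03647 h⁻¹, so CL = k·Vd = 0.03647 × 741.0 = 27.02 L/h
D = CL × Css × τ / F = 27.02 × 15 × 6 / 0.64 = 3800 mg

3800 mg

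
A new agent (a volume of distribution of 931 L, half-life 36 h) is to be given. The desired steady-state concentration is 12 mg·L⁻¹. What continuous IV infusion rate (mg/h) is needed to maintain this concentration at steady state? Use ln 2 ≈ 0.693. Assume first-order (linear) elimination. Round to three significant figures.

CL = 0.693 × Vd / t½ = 0.693 × 931.0 / 36 = 17.92 L/h
Infusion rate = CL × Css = 17.92 × 12 = 215.0 mg/h

215 mg/h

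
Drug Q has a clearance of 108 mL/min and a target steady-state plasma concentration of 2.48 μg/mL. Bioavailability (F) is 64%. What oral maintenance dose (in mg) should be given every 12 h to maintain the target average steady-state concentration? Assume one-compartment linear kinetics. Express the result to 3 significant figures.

Convert clearance: 108 mL/min × 60 min/h ÷ 1000 mL/L = 6.480 L/h
D = CL × Css × τ / F = 6.480 × 2.48 × 12 / 0.64 = 301.3 mg

301 mg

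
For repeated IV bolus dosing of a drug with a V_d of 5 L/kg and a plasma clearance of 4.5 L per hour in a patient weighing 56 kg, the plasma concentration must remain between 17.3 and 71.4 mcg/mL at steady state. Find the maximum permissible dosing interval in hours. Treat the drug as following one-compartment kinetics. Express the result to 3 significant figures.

Vd = 5 L/kg × 56 kg = 280.0 L
k = CL / Vd = 4.500 / 280.0 = 0.01607 h⁻¹
Between IV bolus doses, concentration decays as C = C₀·e^(−kτ), so C_peak/C_trough = e^(kτ).
τ_max = ln(C_peak/C_trough) / k = ln(71.4/17.3) / 0.01607 = 1.418 / 0.01607 = 88.24 h

88.2 h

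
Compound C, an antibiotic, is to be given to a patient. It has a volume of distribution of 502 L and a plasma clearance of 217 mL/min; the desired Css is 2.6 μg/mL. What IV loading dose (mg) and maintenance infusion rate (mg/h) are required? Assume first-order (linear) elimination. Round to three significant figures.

(a) 1310 mg; (b) 33.9 mg/h

Loading: fill Vd to C_target → 502.0 L × 2.6 mg/L = 1305 mg
Convert clearance: 217 mL/min × 60 min/h ÷ 1000 mL/L = 13.02 L/h
Maintenance: replace elimination → rate = CL × Css = 13.02 × 2.6 = 33.85 mg/h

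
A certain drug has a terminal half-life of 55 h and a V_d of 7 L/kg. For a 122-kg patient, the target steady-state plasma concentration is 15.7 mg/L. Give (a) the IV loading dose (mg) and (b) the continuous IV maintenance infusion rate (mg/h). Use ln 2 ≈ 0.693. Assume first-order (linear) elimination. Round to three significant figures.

Vd(total) = 122 kg × 7 L/kg = 854.0 L
LD = Vd × C = 854.0 × 15.7 = 13410 mg
CL = 0.693 × Vd / t½ = 0.693 × 854.0 / 55 = 10.76 L/h
Infusion rate = CL × Css = 10.76 × 15.7 = 168.9 mg/h

(a) 13400 mg; (b) 169 mg/h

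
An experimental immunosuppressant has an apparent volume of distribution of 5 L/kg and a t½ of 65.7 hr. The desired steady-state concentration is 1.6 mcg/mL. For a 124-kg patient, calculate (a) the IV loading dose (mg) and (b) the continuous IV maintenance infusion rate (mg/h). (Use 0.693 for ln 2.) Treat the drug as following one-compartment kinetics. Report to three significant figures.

Vd = 5 L/kg × 124 kg = 620.0 L
LD = Vd × C = 620.0 × 1.6 = 992.0 mg
CL = 0.693 × Vd / t½ = 0.693 × 620.0 / 65.7 = 6.540 L/h
Infusion rate = CL × Css = 6.540 × 1.6 = 10.46 mg/h

(a) 992 mg; (b) 10.5 mg/h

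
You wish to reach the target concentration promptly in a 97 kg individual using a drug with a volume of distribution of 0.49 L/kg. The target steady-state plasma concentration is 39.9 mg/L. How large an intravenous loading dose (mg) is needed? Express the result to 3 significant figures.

Vd = 0.49 L/kg × 97 kg = 47.53 L
LD = Vd × C = 47.53 × 39.90 = 1896 mg

1900 mg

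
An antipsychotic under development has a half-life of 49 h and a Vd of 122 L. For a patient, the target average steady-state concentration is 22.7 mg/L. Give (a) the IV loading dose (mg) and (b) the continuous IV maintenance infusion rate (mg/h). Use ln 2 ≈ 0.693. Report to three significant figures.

LD = Vd × C = 122.0 × 22.7 = 2769 mg
CL = 0.693 × Vd / t½ = 0.693 × 122.0 / 49 = 1.725 L/h
Infusion rate = CL × Css = 1.725 × 22.7 = 39.16 mg/h

(a) 2770 mg; (b) 39.2 mg/h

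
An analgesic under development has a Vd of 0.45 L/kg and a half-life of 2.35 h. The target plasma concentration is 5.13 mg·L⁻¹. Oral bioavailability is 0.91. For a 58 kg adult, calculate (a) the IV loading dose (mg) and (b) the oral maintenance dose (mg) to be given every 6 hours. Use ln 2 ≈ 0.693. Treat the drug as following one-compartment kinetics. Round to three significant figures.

(a) 134 mg; (b) 260 mg

Vd(total) = 58 kg × 0.45 L/kg = 26.10 L
LD = Vd × C = 26.10 × 5.13 = 133.9 mg
CL = 0.693 × Vd / t½ = 0.693 × 26.10 / 2.35 = 7.697 L/h
D = CL × Css × τ / F = 7.697 × 5.13 × 6 / 0.91 = 260.3 mg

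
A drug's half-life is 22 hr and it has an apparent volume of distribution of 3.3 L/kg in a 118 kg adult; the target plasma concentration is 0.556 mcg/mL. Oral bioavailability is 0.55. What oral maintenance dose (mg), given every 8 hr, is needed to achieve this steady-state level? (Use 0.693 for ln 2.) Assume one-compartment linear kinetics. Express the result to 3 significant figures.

99.2 mg

Vd = 3.3 L/kg × 118 kg = 389.4 L
CL = 0.693 × Vd / t½ = 0.693 × 389.4 / 22 = 12.27 L/h
D = CL × Css × τ / F = 12.27 × 0.556 × 8 / 0.55 = 99.23 mg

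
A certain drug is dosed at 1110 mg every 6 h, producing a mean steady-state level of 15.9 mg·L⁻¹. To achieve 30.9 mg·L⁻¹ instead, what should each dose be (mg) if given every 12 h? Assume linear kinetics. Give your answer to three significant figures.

With linear kinetics, Css is proportional to dose rate (D/τ) at fixed clearance.
D₂ = D₁ × (Css,target / Css,current) × (τ₂/τ₁) = 1110 × (30.9/15.9) × (12/6) = 4314 mg

4310 mg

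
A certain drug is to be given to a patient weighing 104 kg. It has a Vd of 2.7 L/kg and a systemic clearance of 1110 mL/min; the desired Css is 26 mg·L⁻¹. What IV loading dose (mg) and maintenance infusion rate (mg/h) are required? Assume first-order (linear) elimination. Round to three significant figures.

Vd(total) = 104 kg × 2.7 L/kg = 280.8 L
Loading dose = Vd × C = 280.8 × 26 = 7301 mg
CL = 1110 mL/min × 60/1000 = 66.60 L/h
Maintenance infusion rate = CL × Css = 66.60 × 26 = 1732 mg/h

(a) 7300 mg; (b) 1730 mg/h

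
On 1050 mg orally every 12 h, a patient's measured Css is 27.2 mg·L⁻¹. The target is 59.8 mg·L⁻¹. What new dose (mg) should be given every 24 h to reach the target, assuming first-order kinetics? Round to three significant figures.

4620 mg

With linear kinetics, Css is proportional to dose rate (D/τ) at fixed clearance.
D₂ = D₁ × (Css,target / Css,current) × (τ₂/τ₁) = 1050 × (59.8/27.2) × (24/12) = 4617 mg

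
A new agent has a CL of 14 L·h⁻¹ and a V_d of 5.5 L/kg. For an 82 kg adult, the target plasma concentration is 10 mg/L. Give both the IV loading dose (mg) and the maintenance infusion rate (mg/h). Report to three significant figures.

(a) 4510 mg; (b) 140 mg/h

Vd(total) = 82 kg × 5.5 L/kg = 451.0 L
LD = Vd · C_target = 451.0 × 10 = 4510 mg
Maintenance: replace elimination → rate = CL × Css = 14.00 × 10 = 140.0 mg/h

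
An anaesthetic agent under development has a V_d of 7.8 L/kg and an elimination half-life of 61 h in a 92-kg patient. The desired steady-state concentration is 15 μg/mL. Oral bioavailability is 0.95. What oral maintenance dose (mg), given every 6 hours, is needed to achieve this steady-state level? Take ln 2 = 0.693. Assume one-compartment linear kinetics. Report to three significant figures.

772 mg

Vd(total) = 92 kg × 7.8 L/kg = 717.6 L
CL = 0.693 × Vd / t½ = 0.693 × 717.6 / 61 = 8.152 L/h
D = CL × Css × τ / F = 8.152 × 15 × 6 / 0.95 = 772.3 mg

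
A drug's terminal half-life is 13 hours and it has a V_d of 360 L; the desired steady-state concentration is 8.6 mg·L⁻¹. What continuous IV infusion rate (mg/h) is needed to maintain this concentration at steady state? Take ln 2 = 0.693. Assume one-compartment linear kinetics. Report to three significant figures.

CL = ln 2 · Vd / t½ = 0.693 × 360.0 / 13 = 19.19 L/h
Infusion rate = CL × Css = 19.19 × 8.6 = 165.0 mg/h

165 mg/h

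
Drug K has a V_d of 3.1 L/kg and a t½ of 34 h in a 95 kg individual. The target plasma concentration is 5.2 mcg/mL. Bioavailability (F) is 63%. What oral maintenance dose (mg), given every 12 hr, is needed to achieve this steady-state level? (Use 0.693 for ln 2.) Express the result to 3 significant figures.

Vd = 3.1 L/kg × 95 kg = 294.5 L
CL = 0.693 × Vd / t½ = 0.693 × 294.5 / 34 = 6.003 L/h
D = CL × Css × τ / F = 6.003 × 5.2 × 12 / 0.63 = 594.6 mg

595 mg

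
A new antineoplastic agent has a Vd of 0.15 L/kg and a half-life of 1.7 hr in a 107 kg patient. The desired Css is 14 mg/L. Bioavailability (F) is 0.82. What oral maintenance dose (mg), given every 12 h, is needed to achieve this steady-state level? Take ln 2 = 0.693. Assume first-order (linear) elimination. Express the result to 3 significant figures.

1340 mg

Vd(total) = 107 kg × 0.15 L/kg = 16.05 L
CL = ln 2 · Vd / t½ = 0.693 × 16.05 / 1.7 = 6.543 L/h
D = CL × Css × τ / F = 6.543 × 14 × 12 / 0.82 = 1341 mg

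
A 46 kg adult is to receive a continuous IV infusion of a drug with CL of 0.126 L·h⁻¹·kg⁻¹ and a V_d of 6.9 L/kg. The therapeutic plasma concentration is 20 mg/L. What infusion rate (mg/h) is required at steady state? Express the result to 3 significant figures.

116 mg/h

CL = 0.126 L·h⁻¹·kg⁻¹ × 46 kg = 5.796 L/h
Rate = CL × Css = 5.796 × 20 = 115.9 mg/h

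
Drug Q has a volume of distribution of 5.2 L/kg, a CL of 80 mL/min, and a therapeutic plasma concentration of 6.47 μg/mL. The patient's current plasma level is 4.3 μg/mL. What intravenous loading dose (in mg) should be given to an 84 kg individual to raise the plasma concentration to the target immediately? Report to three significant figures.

948 mg

Total Vd = 5.2 × 84 = 436.8 L
Concentration deficit ΔC = 6.47 − 4.3 = 2.170 mg/L
LD = Vd × ΔC = 436.8 × 2.170 = 947.9 mg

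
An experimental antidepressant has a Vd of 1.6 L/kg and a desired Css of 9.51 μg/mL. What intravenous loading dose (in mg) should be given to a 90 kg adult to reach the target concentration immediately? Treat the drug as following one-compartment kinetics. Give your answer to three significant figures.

1370 mg

Vd = 1.6 L/kg × 90 kg = 144.0 L
The loading dose fills Vd to the target concentration.
LD = Vd × C = 144.0 × 9.510 = 1369 mg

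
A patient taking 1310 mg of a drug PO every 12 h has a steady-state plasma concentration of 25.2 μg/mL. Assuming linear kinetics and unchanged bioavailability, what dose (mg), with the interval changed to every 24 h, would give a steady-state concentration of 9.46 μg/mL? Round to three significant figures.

For first-order elimination, Css ∝ F·D/(CL·τ); F and CL are unchanged, so Css ∝ D/τ.
D₂ = D₁ × (Css,target / Css,current) × (τ₂/τ₁) = 1310 × (9.46/25.2) × (24/12) = 983.5 mg

984 mg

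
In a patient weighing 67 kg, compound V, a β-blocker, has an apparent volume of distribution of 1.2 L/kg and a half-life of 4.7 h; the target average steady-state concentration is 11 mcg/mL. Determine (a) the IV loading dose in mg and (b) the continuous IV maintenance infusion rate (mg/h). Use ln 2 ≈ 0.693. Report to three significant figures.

Total Vd = 1.2 × 67 = 80.40 L
LD = Vd × C = 80.40 × 11 = 884.4 mg
CL = 0.693 × Vd / t½ = 0.693 × 80.40 / 4.7 = 11.85 L/h
Infusion rate = CL × Css = 11.85 × 11 = 130.4 mg/h

(a) 884 mg; (b) 130 mg/h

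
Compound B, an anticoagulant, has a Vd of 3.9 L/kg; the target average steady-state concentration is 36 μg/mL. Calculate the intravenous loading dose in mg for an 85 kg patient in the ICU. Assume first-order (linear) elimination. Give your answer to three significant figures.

11900 mg

Total Vd = 3.9 × 85 = 331.5 L
The loading dose fills Vd to the target concentration.
LD = Vd × C = 331.5 × 36.00 = 11930 mg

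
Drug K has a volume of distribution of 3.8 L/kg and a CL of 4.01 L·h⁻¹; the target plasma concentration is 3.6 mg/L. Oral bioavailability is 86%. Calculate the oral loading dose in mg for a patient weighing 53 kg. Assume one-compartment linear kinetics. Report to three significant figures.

Total Vd = 3.8 × 53 = 201.4 L
LD = Vd × C / F = 201.4 × 3.600 / 0.86 = 843.1 mg

843 mg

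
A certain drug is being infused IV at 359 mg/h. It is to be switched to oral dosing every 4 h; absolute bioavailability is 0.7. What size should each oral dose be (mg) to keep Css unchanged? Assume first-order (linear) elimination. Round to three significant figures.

2050 mg

To maintain the same Css, the systemic dosing rate must be unchanged: F·D/τ = infusion rate.
D = rate × τ / F = 359 × 4 / 0.7 = 2051 mg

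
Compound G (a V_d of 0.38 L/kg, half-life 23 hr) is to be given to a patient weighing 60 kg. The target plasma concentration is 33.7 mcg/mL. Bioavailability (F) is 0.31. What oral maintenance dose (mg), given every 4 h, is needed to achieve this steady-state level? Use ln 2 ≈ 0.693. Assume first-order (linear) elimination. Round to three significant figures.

Total Vd = 0.38 × 60 = 22.80 L
CL = ln 2 · Vd / t½ = 0.693 × 22.80 / 23 = 0.6870 L/h
D = CL × Css × τ / F = 0.6870 × 33.7 × 4 / 0.31 = 298.7 mg

299 mg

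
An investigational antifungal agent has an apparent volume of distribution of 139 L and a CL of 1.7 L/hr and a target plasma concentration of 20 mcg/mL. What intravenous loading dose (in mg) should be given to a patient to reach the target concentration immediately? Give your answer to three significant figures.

LD = Vd × C = 139.0 × 20.00 = 2780 mg

2780 mg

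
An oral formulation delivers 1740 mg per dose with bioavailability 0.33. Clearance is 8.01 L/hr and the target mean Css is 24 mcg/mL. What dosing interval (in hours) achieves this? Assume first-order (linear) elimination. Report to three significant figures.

2.99 h

F·D/τ = CL·Css → τ = F·D / (CL·Css).
τ = 0.33 × 1740 / (8.01 × 24) = 2.987 h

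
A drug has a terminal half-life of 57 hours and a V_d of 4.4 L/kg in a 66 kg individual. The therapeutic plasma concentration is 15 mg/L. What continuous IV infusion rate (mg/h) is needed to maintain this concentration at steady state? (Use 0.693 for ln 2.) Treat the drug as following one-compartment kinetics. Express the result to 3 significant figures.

Vd(total) = 66 kg × 4.4 L/kg = 290.4 L
CL = 0.693 × Vd / t½ = 0.693 × 290.4 / 57 = 3.531 L/h
Infusion rate = CL × Css = 3.531 × 15 = 52.97 mg/h

53.0 mg/h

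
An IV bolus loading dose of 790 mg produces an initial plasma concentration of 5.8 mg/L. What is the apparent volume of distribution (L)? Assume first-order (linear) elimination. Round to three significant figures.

Immediately after an IV bolus, C₀ = Dose / Vd, so Vd = Dose / C₀.
Vd = 790 / 5.8 = 136.2 L

136 L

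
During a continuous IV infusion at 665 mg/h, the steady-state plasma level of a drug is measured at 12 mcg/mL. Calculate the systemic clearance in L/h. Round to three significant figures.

55.4 L/h

At steady state, infusion rate = CL × Css, so CL = rate / Css.
CL = 665 / 12 = 55.42 L/h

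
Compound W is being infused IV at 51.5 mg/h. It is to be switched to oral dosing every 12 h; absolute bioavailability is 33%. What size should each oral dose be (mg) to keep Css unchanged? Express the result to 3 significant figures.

To maintain the same Css, the systemic dosing rate must be unchanged: F·D/τ = infusion rate.
D = rate × τ / F = 51.5 × 12 / 0.33 = 1873 mg

1870 mg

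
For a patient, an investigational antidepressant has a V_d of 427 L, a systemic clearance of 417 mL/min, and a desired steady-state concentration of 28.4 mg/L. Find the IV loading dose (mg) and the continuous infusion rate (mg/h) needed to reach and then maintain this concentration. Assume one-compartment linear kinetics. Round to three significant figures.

LD = Vd · C_target = 427.0 × 28.4 = 12130 mg
Convert clearance: 417 mL/min × 60 min/h ÷ 1000 mL/L = 25.02 L/h
Maintenance: replace elimination → rate = CL × Css = 25.02 × 28.4 = 710.6 mg/h

(a) 12100 mg; (b) 711 mg/h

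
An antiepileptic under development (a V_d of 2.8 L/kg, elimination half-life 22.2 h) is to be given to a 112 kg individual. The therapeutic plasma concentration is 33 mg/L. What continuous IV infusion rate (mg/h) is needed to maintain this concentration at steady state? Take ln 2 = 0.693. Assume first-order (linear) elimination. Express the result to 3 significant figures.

Total Vd = 2.8 × 112 = 313.6 L
k = 0.693/22.2 = 0.03122 h⁻¹, so CL = k·Vd = 0.03122 × 313.6 = 9.791 L/h
Infusion rate = CL × Css = 9.791 × 33 = 323.1 mg/h

323 mg/h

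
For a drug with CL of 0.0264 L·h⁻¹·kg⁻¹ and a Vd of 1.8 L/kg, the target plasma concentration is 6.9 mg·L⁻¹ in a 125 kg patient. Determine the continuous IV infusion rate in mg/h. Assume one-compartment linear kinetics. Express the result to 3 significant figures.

CL = 0.0264 L·h⁻¹·kg⁻¹ × 125 kg = 3.300 L/h
Vd does not affect the maintenance rate; only clearance governs steady-state input.
Rate = CL × Css = 3.300 × 6.9 = 22.77 mg/h

22.8 mg/h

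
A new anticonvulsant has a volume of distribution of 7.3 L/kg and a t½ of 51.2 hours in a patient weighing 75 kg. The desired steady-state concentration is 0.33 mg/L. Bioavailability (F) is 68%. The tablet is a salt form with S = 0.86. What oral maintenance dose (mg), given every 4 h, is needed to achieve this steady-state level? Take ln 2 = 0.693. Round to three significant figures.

16.7 mg

Vd = 7.3 L/kg × 75 kg = 547.5 L
k = 0.693/51.2 = 0.01354 h⁻¹, so CL = k·Vd = 0.01354 × 547.5 = 7.413 L/h
D = CL × Css × τ / F / S = 7.413 × 0.33 × 4 / 0.68 / 0.86 = 16.73 mg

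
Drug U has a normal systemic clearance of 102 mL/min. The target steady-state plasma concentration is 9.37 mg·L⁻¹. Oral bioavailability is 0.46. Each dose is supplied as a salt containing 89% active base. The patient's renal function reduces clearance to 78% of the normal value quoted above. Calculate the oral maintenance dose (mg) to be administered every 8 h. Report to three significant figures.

Convert clearance: 102 mL/min × 60 min/h ÷ 1000 mL/L = 6.120 L/h
Patient clearance = 0.78 × 6.120 = 4.774 L/h
D = CL × Css × τ / F / S = 4.774 × 9.37 × 8 / 0.46 / 0.89 = 874.1 mg

874 mg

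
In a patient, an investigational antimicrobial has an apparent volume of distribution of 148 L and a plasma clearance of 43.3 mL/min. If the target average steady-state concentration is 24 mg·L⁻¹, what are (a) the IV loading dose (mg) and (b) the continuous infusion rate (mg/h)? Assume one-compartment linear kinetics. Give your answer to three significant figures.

(a) 3550 mg; (b) 62.4 mg/h

Loading dose = Vd × C = 148.0 × 24 = 3552 mg
CL = 43.3 mL/min × 60/1000 = 2.598 L/h
Maintenance infusion rate = CL × Css = 2.598 × 24 = 62.35 mg/h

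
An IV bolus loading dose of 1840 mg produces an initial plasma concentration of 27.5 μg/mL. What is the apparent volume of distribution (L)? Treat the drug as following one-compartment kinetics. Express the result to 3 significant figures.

Immediately after an IV bolus, C₀ = Dose / Vd, so Vd = Dose / C₀.
Vd = 1840 / 27.5 = 66.91 L

66.9 L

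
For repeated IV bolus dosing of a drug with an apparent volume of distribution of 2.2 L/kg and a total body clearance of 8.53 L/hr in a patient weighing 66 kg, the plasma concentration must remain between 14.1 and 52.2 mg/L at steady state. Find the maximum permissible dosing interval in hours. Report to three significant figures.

22.3 h

Vd(total) = 66 kg × 2.2 L/kg = 145.2 L
k = CL / Vd = 8.530 / 145.2 = 0.05875 h⁻¹
Between IV bolus doses, concentration decays as C = C₀·e^(−kτ), so C_peak/C_trough = e^(kτ).
τ_max = ln(C_peak/C_trough) / k = ln(52.2/14.1) / 0.05875 = 1.309 / 0.05875 = 22.28 h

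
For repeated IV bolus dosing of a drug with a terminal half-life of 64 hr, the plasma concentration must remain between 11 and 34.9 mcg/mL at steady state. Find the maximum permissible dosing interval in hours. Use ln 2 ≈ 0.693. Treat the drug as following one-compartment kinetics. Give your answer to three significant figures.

107 h

k = 0.693 / t½ = 0.693 / 64 = 0.01083 h⁻¹
Between IV bolus doses, concentration decays as C = C₀·e^(−kτ), so C_peak/C_trough = e^(kτ).
τ_max = ln(C_peak/C_trough) / k = ln(34.9/11) / 0.01083 = 1.155 / 0.01083 = 106.6 h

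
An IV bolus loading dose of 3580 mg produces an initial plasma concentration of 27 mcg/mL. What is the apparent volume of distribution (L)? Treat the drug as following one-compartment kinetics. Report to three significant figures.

Immediately after an IV bolus, C₀ = Dose / Vd, so Vd = Dose / C₀.
Vd = 3580 / 27 = 132.6 L

133 L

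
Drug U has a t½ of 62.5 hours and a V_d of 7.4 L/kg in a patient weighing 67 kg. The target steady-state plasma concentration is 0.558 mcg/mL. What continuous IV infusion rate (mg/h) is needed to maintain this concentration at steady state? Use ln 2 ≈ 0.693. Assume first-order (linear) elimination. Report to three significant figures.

3.07 mg/h

Vd = 7.4 L/kg × 67 kg = 495.8 L
CL = ln 2 · Vd / t½ = 0.693 × 495.8 / 62.5 = 5.497 L/h
Infusion rate = CL × Css = 5.497 × 0.558 = 3.067 mg/h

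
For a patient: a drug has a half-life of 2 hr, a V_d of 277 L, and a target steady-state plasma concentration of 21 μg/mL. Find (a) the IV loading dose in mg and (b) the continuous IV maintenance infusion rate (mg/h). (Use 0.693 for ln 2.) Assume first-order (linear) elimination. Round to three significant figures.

(a) 5820 mg; (b) 2020 mg/h

LD = Vd × C = 277.0 × 21 = 5817 mg
CL = 0.693 × Vd / t½ = 0.693 × 277.0 / 2 = 95.98 L/h
Infusion rate = CL × Css = 95.98 × 21 = 2016 mg/h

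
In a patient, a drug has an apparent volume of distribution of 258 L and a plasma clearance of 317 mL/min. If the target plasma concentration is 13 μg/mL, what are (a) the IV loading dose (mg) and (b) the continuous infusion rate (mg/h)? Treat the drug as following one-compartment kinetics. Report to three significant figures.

(a) 3350 mg; (b) 247 mg/h

Loading: fill Vd to C_target → 258.0 L × 13 mg/L = 3354 mg
CL = 317 mL/min × 60/1000 = 19.02 L/h
Infusion rate = 19.02 L/h × 13 mg/L = 247.3 mg/h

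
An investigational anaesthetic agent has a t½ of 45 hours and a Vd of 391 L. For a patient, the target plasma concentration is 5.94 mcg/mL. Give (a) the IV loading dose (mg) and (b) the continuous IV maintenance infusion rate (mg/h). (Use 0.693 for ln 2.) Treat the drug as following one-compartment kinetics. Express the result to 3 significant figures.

(a) 2320 mg; (b) 35.8 mg/h

LD = Vd × C = 391.0 × 5.94 = 2323 mg
CL = 0.693 × Vd / t½ = 0.693 × 391.0 / 45 = 6.021 L/h
Infusion rate = CL × Css = 6.021 × 5.94 = 35.76 mg/h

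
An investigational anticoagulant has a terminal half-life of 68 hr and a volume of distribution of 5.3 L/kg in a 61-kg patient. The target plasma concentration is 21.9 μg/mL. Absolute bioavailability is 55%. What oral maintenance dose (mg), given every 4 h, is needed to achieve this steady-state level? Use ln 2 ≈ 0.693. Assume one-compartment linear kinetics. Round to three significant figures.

Vd(total) = 61 kg × 5.3 L/kg = 323.3 L
k = 0.693/68 = 0.01019 h⁻¹, so CL = k·Vd = 0.01019 × 323.3 = 3.294 L/h
D = CL × Css × τ / F = 3.294 × 21.9 × 4 / 0.55 = 524.6 mg

525 mg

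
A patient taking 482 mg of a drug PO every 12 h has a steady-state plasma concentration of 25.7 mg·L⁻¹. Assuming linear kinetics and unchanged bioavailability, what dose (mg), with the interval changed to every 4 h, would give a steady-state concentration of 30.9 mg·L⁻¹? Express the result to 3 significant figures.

With linear kinetics, Css is proportional to dose rate (D/τ) at fixed clearance.
D₂ = D₁ × (Css,target / Css,current) × (τ₂/τ₁) = 482 × (30.9/25.7) × (4/12) = 193.2 mg

193 mg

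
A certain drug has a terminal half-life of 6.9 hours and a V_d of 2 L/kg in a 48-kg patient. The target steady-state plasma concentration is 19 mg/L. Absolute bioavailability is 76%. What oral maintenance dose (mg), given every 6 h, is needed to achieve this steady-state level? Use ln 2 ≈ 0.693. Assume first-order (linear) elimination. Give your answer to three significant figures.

Vd = 2 L/kg × 48 kg = 96.00 L
k = 0.693/6.9 = 0.1004 h⁻¹, so CL = k·Vd = 0.1004 × 96.00 = 9.638 L/h
D = CL × Css × τ / F = 9.638 × 19 × 6 / 0.76 = 1446 mg

1450 mg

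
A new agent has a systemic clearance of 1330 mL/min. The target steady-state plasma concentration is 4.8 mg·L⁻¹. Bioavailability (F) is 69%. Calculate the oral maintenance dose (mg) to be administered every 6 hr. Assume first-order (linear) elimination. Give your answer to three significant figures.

Convert clearance: 1330 mL/min × 60 min/h ÷ 1000 mL/L = 79.80 L/h
D = CL × Css × τ / F = 79.80 × 4.8 × 6 / 0.69 = 3331 mg

3330 mg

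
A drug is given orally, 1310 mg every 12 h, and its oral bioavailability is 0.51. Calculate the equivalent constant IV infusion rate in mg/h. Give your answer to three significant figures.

55.7 mg/h

Equivalent systemic input: infusion rate = F·D/τ.
Rate = 0.51 × 1310 / 12 = 55.68 mg/h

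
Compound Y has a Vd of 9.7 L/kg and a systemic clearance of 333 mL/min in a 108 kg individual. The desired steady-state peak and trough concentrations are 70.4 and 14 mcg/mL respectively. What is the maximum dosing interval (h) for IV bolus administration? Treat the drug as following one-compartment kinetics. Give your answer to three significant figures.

84.7 h

Vd(total) = 108 kg × 9.7 L/kg = 1048 L
CL = 333 mL/min = 333 × 0.06 = 19.98 L/h
k = CL / Vd = 19.98 / 1048 = 0.01906 h⁻¹
Between IV bolus doses, concentration decays as C = C₀·e^(−kτ), so C_peak/C_trough = e^(kτ).
τ_max = ln(C_peak/C_trough) / k = ln(70.4/14) / 0.01906 = 1.615 / 0.01906 = 84.73 h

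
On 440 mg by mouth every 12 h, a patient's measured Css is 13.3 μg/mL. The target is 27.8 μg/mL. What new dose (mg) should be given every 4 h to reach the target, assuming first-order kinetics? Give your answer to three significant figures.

With linear kinetics, Css is proportional to dose rate (D/τ) at fixed clearance.
D₂ = D₁ × (Css,target / Css,current) × (τ₂/τ₁) = 440 × (27.8/13.3) × (4/12) = 306.6 mg

307 mg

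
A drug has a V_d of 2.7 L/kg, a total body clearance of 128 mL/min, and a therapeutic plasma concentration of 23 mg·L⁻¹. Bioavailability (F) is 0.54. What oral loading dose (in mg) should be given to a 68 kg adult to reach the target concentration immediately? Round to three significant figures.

7820 mg

Vd(total) = 68 kg × 2.7 L/kg = 183.6 L
LD is governed by Vd — clearance does not enter the loading-dose calculation.
LD = Vd × C / F = 183.6 × 23.00 / 0.54 = 7820 mg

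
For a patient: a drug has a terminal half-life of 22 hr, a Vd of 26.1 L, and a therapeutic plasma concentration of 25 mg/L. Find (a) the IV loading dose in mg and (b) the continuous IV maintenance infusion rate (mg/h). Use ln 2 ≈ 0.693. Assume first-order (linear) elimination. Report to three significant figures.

(a) 653 mg; (b) 20.6 mg/h

LD = Vd × C = 26.10 × 25 = 652.5 mg
CL = 0.693 × Vd / t½ = 0.693 × 26.10 / 22 = 0.8222 L/h
Infusion rate = CL × Css = 0.8222 × 25 = 20.56 mg/h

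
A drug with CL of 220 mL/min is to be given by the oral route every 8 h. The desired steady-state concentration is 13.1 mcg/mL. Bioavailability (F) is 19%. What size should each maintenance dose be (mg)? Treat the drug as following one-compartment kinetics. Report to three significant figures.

7280 mg

CL = 220 mL/min × 60/1000 = 13.20 L/h
D = CL × Css × τ / F = 13.20 × 13.1 × 8 / 0.19 = 7281 mg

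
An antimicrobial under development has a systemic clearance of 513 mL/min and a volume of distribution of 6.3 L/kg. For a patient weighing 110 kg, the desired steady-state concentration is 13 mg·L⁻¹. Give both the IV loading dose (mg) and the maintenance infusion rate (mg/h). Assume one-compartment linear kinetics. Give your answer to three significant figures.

Vd(total) = 110 kg × 6.3 L/kg = 693.0 L
LD = Vd · C_target = 693.0 × 13 = 9009 mg
CL = 513 mL/min = 513 × 0.06 = 30.78 L/h
Maintenance infusion rate = CL × Css = 30.78 × 13 = 400.1 mg/h

(a) 9010 mg; (b) 400 mg/h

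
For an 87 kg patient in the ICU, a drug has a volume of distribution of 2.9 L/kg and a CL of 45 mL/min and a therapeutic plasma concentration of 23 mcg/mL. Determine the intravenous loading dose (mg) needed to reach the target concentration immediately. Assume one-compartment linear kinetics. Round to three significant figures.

Vd = 2.9 L/kg × 87 kg = 252.3 L
LD = Vd × C = 252.3 × 23.00 = 5803 mg

5800 mg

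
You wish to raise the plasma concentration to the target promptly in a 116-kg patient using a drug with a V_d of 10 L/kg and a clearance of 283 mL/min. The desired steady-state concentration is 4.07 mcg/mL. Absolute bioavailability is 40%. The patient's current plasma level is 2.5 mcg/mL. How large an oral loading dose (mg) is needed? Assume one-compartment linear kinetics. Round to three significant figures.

4550 mg

Vd(total) = 116 kg × 10 L/kg = 1160 L
Concentration deficit ΔC = 4.07 − 2.5 = 1.570 mg/L
LD = Vd × ΔC / F = 1160 × 1.570 / 0.4 = 4553 mg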